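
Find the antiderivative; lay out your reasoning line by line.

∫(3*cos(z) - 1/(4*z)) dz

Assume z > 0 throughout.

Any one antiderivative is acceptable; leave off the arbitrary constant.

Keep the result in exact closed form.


Step 1. Rewrite: now ∫(-1/(4*z)) dz + ∫(3*cos(z)) dz.
Step 2. Evaluate the standard form: now 3*sin(z) + ∫(-1/(4*z)) dz.
Step 3. Evaluate the standard form [assuming z > 0]: now -log(z)/4 + 3*sin(z).
Answer: -log(z)/4 + 3*sin(z).


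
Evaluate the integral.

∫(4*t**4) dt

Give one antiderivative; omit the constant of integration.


Answer: 4*t**5/5.


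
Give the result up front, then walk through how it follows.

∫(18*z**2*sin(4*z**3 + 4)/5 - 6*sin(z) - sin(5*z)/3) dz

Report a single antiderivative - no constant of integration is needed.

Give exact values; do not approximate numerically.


The answer is 6*cos(z) + cos(5*z)/15 - 3*cos(4*z**3 + 4)/10.
Step 1. Rewrite: now ∫(18*z**2*sin(4*z**3 + 4)/5) dz + ∫(-6*sin(z)) dz + ∫(-sin(5*z)/3) dz.
Step 2. Evaluate the standard form: now 6*cos(z) + ∫(18*z**2*sin(4*z**3 + 4)/5) dz + ∫(-sin(5*z)/3) dz.
Step 3. Substitute u = z**3 + 1, turning ∫(18*z**2*sin(4*z**3 + 4)/5) dz into ∫(6*sin(4*u)/5) du: now 6*cos(z) + ∫(6*sin(4*u)/5) du + ∫(-sin(5*z)/3) dz.
Step 4. Evaluate the standard form: now -3*cos(4*u)/10 + 6*cos(z) + ∫(-sin(5*z)/3) dz.
Step 5. Substitute back u = z**3 + 1: now 6*cos(z) - 3*cos(4*z**3 + 4)/10 + ∫(-sin(5*z)/3) dz.
Step 6. Evaluate the standard form: now 6*cos(z) + cos(5*z)/15 - 3*cos(4*z**3 + 4)/10.
Answer: 6*cos(z) + cos(5*z)/15 - 3*cos(4*z**3 + 4)/10.


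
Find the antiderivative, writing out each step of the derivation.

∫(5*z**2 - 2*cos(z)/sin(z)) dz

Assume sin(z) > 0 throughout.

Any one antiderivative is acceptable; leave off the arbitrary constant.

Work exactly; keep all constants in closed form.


Step 1. Rewrite: now ∫(5*z**2) dz + ∫(-2*cos(z)/sin(z)) dz.
Step 2. Evaluate the standard form: now 5*z**3/3 + ∫(-2*cos(z)/sin(z)) dz.
Step 3. Substitute u = sin(z), turning ∫(-2*cos(z)/sin(z)) dz into ∫(-2/u) du: now 5*z**3/3 + ∫(-2/u) du.
Step 4. Evaluate the standard form [assuming u > 0]: now 5*z**3/3 - 2*log(u).
Step 5. Substitute back u = sin(z): now 5*z**3/3 - 2*log(sin(z)).
Answer: 5*z**3/3 - 2*log(sin(z)).


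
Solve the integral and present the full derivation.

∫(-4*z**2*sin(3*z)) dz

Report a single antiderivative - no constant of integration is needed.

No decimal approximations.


Step 1. Integrate ∫(-4*z**2*sin(3*z)) dz by parts with u = z**2, dv = (-4*sin(3*z)) dz, so v = 4*cos(3*z)/3: now 4*z**2*cos(3*z)/3 + ∫(-8*z*cos(3*z)/3) dz.
Step 2. Integrate ∫(-8*z*cos(3*z)/3) dz by parts with u = z, dv = (-8*cos(3*z)/3) dz, so v = -8*sin(3*z)/9: now 4*z**2*cos(3*z)/3 - 8*z*sin(3*z)/9 + ∫(8*sin(3*z)/9) dz.
Step 3. Evaluate the standard form: now 4*z**2*cos(3*z)/3 - 8*z*sin(3*z)/9 - 8*cos(3*z)/27.
Answer: 4*z**2*cos(3*z)/3 - 8*z*sin(3*z)/9 - 8*cos(3*z)/27.


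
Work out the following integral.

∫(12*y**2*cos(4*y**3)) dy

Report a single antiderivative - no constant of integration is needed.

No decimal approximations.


Answer: sin(4*y**3).


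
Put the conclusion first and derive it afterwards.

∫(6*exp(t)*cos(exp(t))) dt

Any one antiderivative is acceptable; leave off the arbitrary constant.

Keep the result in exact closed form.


The answer is 6*sin(exp(t)).
Step 1. Substitute u = exp(t), turning ∫(6*exp(t)*cos(exp(t))) dt into ∫(6*cos(u)) du: now ∫(6*cos(u)) du.
Step 2. Evaluate the standard form: now 6*sin(u).
Step 3. Substitute back u = exp(t): now 6*sin(exp(t)).
Answer: 6*sin(exp(t)).


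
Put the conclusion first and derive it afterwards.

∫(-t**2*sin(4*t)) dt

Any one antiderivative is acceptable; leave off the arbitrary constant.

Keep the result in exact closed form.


The answer is t**2*cos(4*t)/4 - t*sin(4*t)/8 - cos(4*t)/32.
Step 1. Integrate ∫(-t**2*sin(4*t)) dt by parts with u = t**2, dv = (-sin(4*t)) dt, so v = cos(4*t)/4: now t**2*cos(4*t)/4 + ∫(-t*cos(4*t)/2) dt.
Step 2. Integrate ∫(-t*cos(4*t)/2) dt by parts with u = t, dv = (-cos(4*t)/2) dt, so v = -sin(4*t)/8: now t**2*cos(4*t)/4 - t*sin(4*t)/8 + ∫(sin(4*t)/8) dt.
Step 3. Evaluate the standard form: now t**2*cos(4*t)/4 - t*sin(4*t)/8 - cos(4*t)/32.
Answer: t**2*cos(4*t)/4 - t*sin(4*t)/8 - cos(4*t)/32.


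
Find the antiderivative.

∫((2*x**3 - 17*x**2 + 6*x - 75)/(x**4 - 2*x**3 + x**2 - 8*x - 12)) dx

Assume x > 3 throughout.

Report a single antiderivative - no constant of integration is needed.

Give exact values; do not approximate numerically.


Answer: -3*log(x - 3) + 5*log(x + 1) + atan(x/2)/2.


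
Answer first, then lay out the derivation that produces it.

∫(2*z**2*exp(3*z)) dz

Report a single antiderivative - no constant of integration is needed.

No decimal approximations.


The answer is 2*z**2*exp(3*z)/3 - 4*z*exp(3*z)/9 + 4*exp(3*z)/27.
Step 1. Integrate ∫(2*z**2*exp(3*z)) dz by parts with u = z**2, dv = (2*exp(3*z)) dz, so v = 2*exp(3*z)/3: now 2*z**2*exp(3*z)/3 + ∫(-4*z*exp(3*z)/3) dz.
Step 2. Integrate ∫(-4*z*exp(3*z)/3) dz by parts with u = z, dv = (-4*exp(3*z)/3) dz, so v = -4*exp(3*z)/9: now 2*z**2*exp(3*z)/3 - 4*z*exp(3*z)/9 + ∫(4*exp(3*z)/9) dz.
Step 3. Evaluate the standard form: now 2*z**2*exp(3*z)/3 - 4*z*exp(3*z)/9 + 4*exp(3*z)/27.
Answer: 2*z**2*exp(3*z)/3 - 4*z*exp(3*z)/9 + 4*exp(3*z)/27.


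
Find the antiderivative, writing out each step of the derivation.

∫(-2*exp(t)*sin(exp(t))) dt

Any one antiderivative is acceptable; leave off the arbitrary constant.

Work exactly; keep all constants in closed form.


Step 1. Substitute u = exp(t), turning ∫(-2*exp(t)*sin(exp(t))) dt into ∫(-2*sin(u)) du: now ∫(-2*sin(u)) du.
Step 2. Evaluate the standard form: now 2*cos(u).
Step 3. Substitute back u = exp(t): now 2*cos(exp(t)).
Answer: 2*cos(exp(t)).


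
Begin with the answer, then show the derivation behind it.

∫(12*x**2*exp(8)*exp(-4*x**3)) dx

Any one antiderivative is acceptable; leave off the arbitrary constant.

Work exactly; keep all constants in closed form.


The answer is -exp(8 - 4*x**3).
Step 1. Substitute u = x**3 - 2, turning ∫(12*x**2*exp(8)*exp(-4*x**3)) dx into ∫(4*exp(-4*u)) du: now ∫(4*exp(-4*u)) du.
Step 2. Evaluate the standard form: now -exp(-4*u).
Step 3. Substitute back u = x**3 - 2: now -exp(8 - 4*x**3).
Answer: -exp(8 - 4*x**3).


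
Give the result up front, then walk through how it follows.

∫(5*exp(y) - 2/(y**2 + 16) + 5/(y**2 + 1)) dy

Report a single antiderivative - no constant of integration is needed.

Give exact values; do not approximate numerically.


The answer is 5*exp(y) - atan(y/4)/2 + 5*atan(y).
Step 1. Rewrite: now ∫(5/(y**2 + 1)) dy + ∫(-2/(y**2 + 16)) dy + ∫(5*exp(y)) dy.
Step 2. Evaluate the standard form: now -atan(y/4)/2 + ∫(5/(y**2 + 1)) dy + ∫(5*exp(y)) dy.
Step 3. Evaluate the standard form: now -atan(y/4)/2 + 5*atan(y) + ∫(5*exp(y)) dy.
Step 4. Evaluate the standard form: now 5*exp(y) - atan(y/4)/2 + 5*atan(y).
Answer: 5*exp(y) - atan(y/4)/2 + 5*atan(y).


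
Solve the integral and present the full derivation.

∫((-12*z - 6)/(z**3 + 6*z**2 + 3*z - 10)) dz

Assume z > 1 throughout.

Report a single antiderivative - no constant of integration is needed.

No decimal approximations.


Step 1. Decompose ∫((-12*z - 6)/(z**3 + 6*z**2 + 3*z - 10)) dz by partial fractions, (-12*z - 6)/(z**3 + 6*z**2 + 3*z - 10) = 3/(z + 5) - 2/(z + 2) - 1/(z - 1): now ∫(-1/(z - 1)) dz + ∫(-2/(z + 2)) dz + ∫(3/(z + 5)) dz.
Step 2. Evaluate the standard form [assuming z > 1]: now -log(z - 1) + ∫(-2/(z + 2)) dz + ∫(3/(z + 5)) dz.
Step 3. Evaluate the standard form [assuming z > -2]: now -log(z - 1) - 2*log(z + 2) + ∫(3/(z + 5)) dz.
Step 4. Evaluate the standard form [assuming z > -5]: now -log(z - 1) - 2*log(z + 2) + 3*log(z + 5).
Answer: -log(z - 1) - 2*log(z + 2) + 3*log(z + 5).


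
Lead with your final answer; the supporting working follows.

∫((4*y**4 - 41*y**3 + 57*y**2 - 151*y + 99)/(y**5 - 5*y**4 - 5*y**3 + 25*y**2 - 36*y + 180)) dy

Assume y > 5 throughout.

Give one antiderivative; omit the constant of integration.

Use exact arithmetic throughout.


The answer is -4*log(y - 5) + 4*log(y - 3) + 4*log(y + 3) - atan(y/2)/2.
Step 1. Decompose ∫((4*y**4 - 41*y**3 + 57*y**2 - 151*y + 99)/(y**5 - 5*y**4 - 5*y**3 + 25*y**2 - 36*y + 180)) dy by partial fractions, (4*y**4 - 41*y**3 + 57*y**2 - 151*y + 99)/(y**5 - 5*y**4 - 5*y**3 + 25*y**2 - 36*y + 180) = -1/(y**2 + 4) + 4/(y + 3) + 4/(y - 3) - 4/(y - 5): now ∫(-4/(y - 5)) dy + ∫(4/(y - 3)) dy + ∫(4/(y + 3)) dy + ∫(-1/(y**2 + 4)) dy.
Step 2. Evaluate the standard form [assuming y > 5]: now -4*log(y - 5) + ∫(4/(y - 3)) dy + ∫(4/(y + 3)) dy + ∫(-1/(y**2 + 4)) dy.
Step 3. Evaluate the standard form [assuming y > 3]: now -4*log(y - 5) + 4*log(y - 3) + ∫(4/(y + 3)) dy + ∫(-1/(y**2 + 4)) dy.
Step 4. Evaluate the standard form [assuming y > -3]: now -4*log(y - 5) + 4*log(y - 3) + 4*log(y + 3) + ∫(-1/(y**2 + 4)) dy.
Step 5. Evaluate the standard form: now -4*log(y - 5) + 4*log(y - 3) + 4*log(y + 3) - atan(y/2)/2.
Answer: -4*log(y - 5) + 4*log(y - 3) + 4*log(y + 3) - atan(y/2)/2.


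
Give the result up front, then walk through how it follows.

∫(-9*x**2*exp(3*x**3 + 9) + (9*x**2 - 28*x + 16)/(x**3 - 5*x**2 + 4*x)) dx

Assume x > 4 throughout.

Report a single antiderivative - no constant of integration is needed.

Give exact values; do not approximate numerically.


The answer is -exp(3*x**3 + 9) + 4*log(x) + 4*log(x - 4) + log(x - 1).
Step 1. Rewrite: now ∫(-9*x**2*exp(3*x**3 + 9)) dx + ∫((9*x**2 - 28*x + 16)/(x**3 - 5*x**2 + 4*x)) dx.
Step 2. Substitute u = x**3 + 3, turning ∫(-9*x**2*exp(3*x**3 + 9)) dx into ∫(-3*exp(3*u)) du: now ∫((9*x**2 - 28*x + 16)/(x**3 - 5*x**2 + 4*x)) dx + ∫(-3*exp(3*u)) du.
Step 3. Evaluate the standard form: now -exp(3*u) + ∫((9*x**2 - 28*x + 16)/(x**3 - 5*x**2 + 4*x)) dx.
Step 4. Substitute back u = x**3 + 3: now -exp(3*x**3 + 9) + ∫((9*x**2 - 28*x + 16)/(x**3 - 5*x**2 + 4*x)) dx.
Step 5. Decompose ∫((9*x**2 - 28*x + 16)/(x**3 - 5*x**2 + 4*x)) dx by partial fractions, (9*x**2 - 28*x + 16)/(x**3 - 5*x**2 + 4*x) = 1/(x - 1) + 4/(x - 4) + 4/x: now -exp(3*x**3 + 9) + ∫(4/x) dx + ∫(4/(x - 4)) dx + ∫(1/(x - 1)) dx.
Step 6. Evaluate the standard form [assuming x > 0]: now -exp(3*x**3 + 9) + 4*log(x) + ∫(4/(x - 4)) dx + ∫(1/(x - 1)) dx.
Step 7. Evaluate the standard form [assuming x > 1]: now -exp(3*x**3 + 9) + 4*log(x) + log(x - 1) + ∫(4/(x - 4)) dx.
Step 8. Evaluate the standard form [assuming x > 4]: now -exp(3*x**3 + 9) + 4*log(x) + 4*log(x - 4) + log(x - 1).
Answer: -exp(3*x**3 + 9) + 4*log(x) + 4*log(x - 4) + log(x - 1).


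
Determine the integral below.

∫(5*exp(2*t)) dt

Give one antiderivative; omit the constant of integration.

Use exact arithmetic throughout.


Answer: 5*exp(2*t)/2.


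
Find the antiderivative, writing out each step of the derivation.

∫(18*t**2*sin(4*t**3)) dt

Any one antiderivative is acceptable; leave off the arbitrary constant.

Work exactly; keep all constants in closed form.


Step 1. Substitute u = t**3, turning ∫(18*t**2*sin(4*t**3)) dt into ∫(6*sin(4*u)) du: now ∫(6*sin(4*u)) du.
Step 2. Evaluate the standard form: now -3*cos(4*u)/2.
Step 3. Substitute back u = t**3: now -3*cos(4*t**3)/2.
Answer: -3*cos(4*t**3)/2.


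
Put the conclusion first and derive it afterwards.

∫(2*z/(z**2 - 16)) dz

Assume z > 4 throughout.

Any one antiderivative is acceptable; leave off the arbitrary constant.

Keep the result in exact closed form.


The answer is log(z - 4) + log(z + 4).
Step 1. Decompose ∫(2*z/(z**2 - 16)) dz by partial fractions, 2*z/(z**2 - 16) = 1/(z + 4) + 1/(z - 4): now ∫(1/(z - 4)) dz + ∫(1/(z + 4)) dz.
Step 2. Evaluate the standard form [assuming z > -4]: now log(z + 4) + ∫(1/(z - 4)) dz.
Step 3. Evaluate the standard form [assuming z > 4]: now log(z - 4) + log(z + 4).
Answer: log(z - 4) + log(z + 4).


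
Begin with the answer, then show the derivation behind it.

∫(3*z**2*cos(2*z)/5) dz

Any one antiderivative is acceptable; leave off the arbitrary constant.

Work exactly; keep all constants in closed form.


The answer is 3*z**2*sin(2*z)/10 + 3*z*cos(2*z)/10 - 3*sin(2*z)/20.
Step 1. Integrate ∫(3*z**2*cos(2*z)/5) dz by parts with u = z**2, dv = (3*cos(2*z)/5) dz, so v = 3*sin(2*z)/10: now 3*z**2*sin(2*z)/10 + ∫(-3*z*sin(2*z)/5) dz.
Step 2. Integrate ∫(-3*z*sin(2*z)/5) dz by parts with u = z, dv = (-3*sin(2*z)/5) dz, so v = 3*cos(2*z)/10: now 3*z**2*sin(2*z)/10 + 3*z*cos(2*z)/10 + ∫(-3*cos(2*z)/10) dz.
Step 3. Evaluate the standard form: now 3*z**2*sin(2*z)/10 + 3*z*cos(2*z)/10 - 3*sin(2*z)/20.
Answer: 3*z**2*sin(2*z)/10 + 3*z*cos(2*z)/10 - 3*sin(2*z)/20.


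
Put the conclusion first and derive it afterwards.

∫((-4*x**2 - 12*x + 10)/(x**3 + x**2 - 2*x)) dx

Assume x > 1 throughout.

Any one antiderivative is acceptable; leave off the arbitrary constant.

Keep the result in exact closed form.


The answer is -5*log(x) - 2*log(x - 1) + 3*log(x + 2).
Step 1. Decompose ∫((-4*x**2 - 12*x + 10)/(x**3 + x**2 - 2*x)) dx by partial fractions, (-4*x**2 - 12*x + 10)/(x**3 + x**2 - 2*x) = 3/(x + 2) - 2/(x - 1) - 5/x: now ∫(-5/x) dx + ∫(-2/(x - 1)) dx + ∫(3/(x + 2)) dx.
Step 2. Evaluate the standard form [assuming x > 0]: now -5*log(x) + ∫(-2/(x - 1)) dx + ∫(3/(x + 2)) dx.
Step 3. Evaluate the standard form [assuming x > -2]: now -5*log(x) + 3*log(x + 2) + ∫(-2/(x - 1)) dx.
Step 4. Evaluate the standard form [assuming x > 1]: now -5*log(x) - 2*log(x - 1) + 3*log(x + 2).
Answer: -5*log(x) - 2*log(x - 1) + 3*log(x + 2).


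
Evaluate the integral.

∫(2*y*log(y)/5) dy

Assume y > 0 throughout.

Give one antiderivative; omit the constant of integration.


Answer: y**2*log(y)/5 - y**2/10.


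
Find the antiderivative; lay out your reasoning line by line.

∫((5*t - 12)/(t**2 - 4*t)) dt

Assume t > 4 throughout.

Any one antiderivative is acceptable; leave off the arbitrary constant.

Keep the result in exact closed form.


Step 1. Decompose ∫((5*t - 12)/(t**2 - 4*t)) dt by partial fractions, (5*t - 12)/(t**2 - 4*t) = 2/(t - 4) + 3/t: now ∫(3/t) dt + ∫(2/(t - 4)) dt.
Step 2. Evaluate the standard form [assuming t > 0]: now 3*log(t) + ∫(2/(t - 4)) dt.
Step 3. Evaluate the standard form [assuming t > 4]: now 3*log(t) + 2*log(t - 4).
Answer: 3*log(t) + 2*log(t - 4).


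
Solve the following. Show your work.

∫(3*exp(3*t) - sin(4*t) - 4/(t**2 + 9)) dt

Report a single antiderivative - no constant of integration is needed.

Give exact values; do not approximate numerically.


Step 1. Rewrite: now ∫(-4/(t**2 + 9)) dt + ∫(3*exp(3*t)) dt + ∫(-sin(4*t)) dt.
Step 2. Evaluate the standard form: now exp(3*t) + ∫(-4/(t**2 + 9)) dt + ∫(-sin(4*t)) dt.
Step 3. Evaluate the standard form: now exp(3*t) - 4*atan(t/3)/3 + ∫(-sin(4*t)) dt.
Step 4. Evaluate the standard form: now exp(3*t) + cos(4*t)/4 - 4*atan(t/3)/3.
Answer: exp(3*t) + cos(4*t)/4 - 4*atan(t/3)/3.


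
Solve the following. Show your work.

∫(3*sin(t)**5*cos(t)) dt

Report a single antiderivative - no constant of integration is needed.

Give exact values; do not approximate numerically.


Step 1. Substitute u = sin(t), turning ∫(3*sin(t)**5*cos(t)) dt into ∫(3*u**5) du: now ∫(3*u**5) du.
Step 2. Evaluate the standard form: now u**6/2.
Step 3. Substitute back u = sin(t): now sin(t)**6/2.
Answer: sin(t)**6/2.


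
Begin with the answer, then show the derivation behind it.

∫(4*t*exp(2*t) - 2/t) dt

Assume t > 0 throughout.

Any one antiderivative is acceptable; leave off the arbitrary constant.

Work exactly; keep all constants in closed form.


The answer is 2*t*exp(2*t) - exp(2*t) - 2*log(t).
Step 1. Rewrite: now ∫(-2/t) dt + ∫(4*t*exp(2*t)) dt.
Step 2. Evaluate the standard form [assuming t > 0]: now -2*log(t) + ∫(4*t*exp(2*t)) dt.
Step 3. Integrate ∫(4*t*exp(2*t)) dt by parts with u = t, dv = (4*exp(2*t)) dt, so v = 2*exp(2*t): now 2*t*exp(2*t) - 2*log(t) + ∫(-2*exp(2*t)) dt.
Step 4. Evaluate the standard form: now 2*t*exp(2*t) - exp(2*t) - 2*log(t).
Answer: 2*t*exp(2*t) - exp(2*t) - 2*log(t).


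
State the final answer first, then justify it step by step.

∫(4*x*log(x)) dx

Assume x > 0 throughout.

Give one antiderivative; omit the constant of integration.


The answer is 2*x**2*log(x) - x**2.
Step 1. Integrate ∫(4*x*log(x)) dx by parts with u = log(x), dv = (4*x) dx, so v = 2*x**2 [assuming x > 0]: now 2*x**2*log(x) + ∫(-2*x) dx.
Step 2. Evaluate the standard form: now 2*x**2*log(x) - x**2.
Answer: 2*x**2*log(x) - x**2.


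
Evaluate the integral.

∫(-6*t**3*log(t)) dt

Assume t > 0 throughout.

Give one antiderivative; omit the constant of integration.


Answer: -3*t**4*log(t)/2 + 3*t**4/8.


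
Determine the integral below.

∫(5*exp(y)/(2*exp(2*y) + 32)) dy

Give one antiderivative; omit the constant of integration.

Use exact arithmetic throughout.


Answer: 5*atan(exp(y)/4)/8.


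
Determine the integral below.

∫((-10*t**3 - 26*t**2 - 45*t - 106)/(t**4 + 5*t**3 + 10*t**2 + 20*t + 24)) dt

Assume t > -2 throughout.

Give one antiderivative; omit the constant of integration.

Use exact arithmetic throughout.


Answer: -5*log(t + 2) - 5*log(t + 3) - atan(t/2)/2.


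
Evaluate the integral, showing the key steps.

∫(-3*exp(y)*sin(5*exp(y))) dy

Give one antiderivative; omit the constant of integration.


Step 1. Substitute u = exp(y), turning ∫(-3*exp(y)*sin(5*exp(y))) dy into ∫(-3*sin(5*u)) du: now ∫(-3*sin(5*u)) du.
Step 2. Evaluate the standard form: now 3*cos(5*u)/5.
Step 3. Substitute back u = exp(y): now 3*cos(5*exp(y))/5.
Answer: 3*cos(5*exp(y))/5.


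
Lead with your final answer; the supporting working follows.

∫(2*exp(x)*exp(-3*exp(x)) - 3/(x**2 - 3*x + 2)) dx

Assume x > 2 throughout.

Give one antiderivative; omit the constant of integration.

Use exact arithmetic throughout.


The answer is -3*log(x - 2) + 3*log(x - 1) - 2*exp(-3*exp(x))/3.
Step 1. Rewrite: now ∫(2*exp(x)*exp(-3*exp(x))) dx + ∫(-3/(x**2 - 3*x + 2)) dx.
Step 2. Substitute u = exp(x), turning ∫(2*exp(x)*exp(-3*exp(x))) dx into ∫(2*exp(-3*u)) du: now ∫(-3/(x**2 - 3*x + 2)) dx + ∫(2*exp(-3*u)) du.
Step 3. Evaluate the standard form: now ∫(-3/(x**2 - 3*x + 2)) dx - 2*exp(-3*u)/3.
Step 4. Substitute back u = exp(x): now ∫(-3/(x**2 - 3*x + 2)) dx - 2*exp(-3*exp(x))/3.
Step 5. Decompose ∫(-3/(x**2 - 3*x + 2)) dx by partial fractions, -3/(x**2 - 3*x + 2) = 3/(x - 1) - 3/(x - 2): now ∫(-3/(x - 2)) dx + ∫(3/(x - 1)) dx - 2*exp(-3*exp(x))/3.
Step 6. Evaluate the standard form [assuming x > 1]: now 3*log(x - 1) + ∫(-3/(x - 2)) dx - 2*exp(-3*exp(x))/3.
Step 7. Evaluate the standard form [assuming x > 2]: now -3*log(x - 2) + 3*log(x - 1) - 2*exp(-3*exp(x))/3.
Answer: -3*log(x - 2) + 3*log(x - 1) - 2*exp(-3*exp(x))/3.


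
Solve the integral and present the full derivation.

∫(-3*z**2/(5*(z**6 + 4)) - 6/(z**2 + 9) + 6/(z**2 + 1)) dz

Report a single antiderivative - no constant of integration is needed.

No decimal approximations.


Step 1. Rewrite: now ∫(-3*z**2/(5*(z**6 + 4))) dz + ∫(6/(z**2 + 1)) dz + ∫(-6/(z**2 + 9)) dz.
Step 2. Substitute u = z**3, turning ∫(-3*z**2/(5*(z**6 + 4))) dz into ∫(-1/(5*(u**2 + 4))) du: now ∫(-1/(5*(u**2 + 4))) du + ∫(6/(z**2 + 1)) dz + ∫(-6/(z**2 + 9)) dz.
Step 3. Evaluate the standard form: now -atan(u/2)/10 + ∫(6/(z**2 + 1)) dz + ∫(-6/(z**2 + 9)) dz.
Step 4. Substitute back u = z**3: now -atan(z**3/2)/10 + ∫(6/(z**2 + 1)) dz + ∫(-6/(z**2 + 9)) dz.
Step 5. Evaluate the standard form: now 6*atan(z) - atan(z**3/2)/10 + ∫(-6/(z**2 + 9)) dz.
Step 6. Evaluate the standard form: now -2*atan(z/3) + 6*atan(z) - atan(z**3/2)/10.
Answer: -2*atan(z/3) + 6*atan(z) - atan(z**3/2)/10.


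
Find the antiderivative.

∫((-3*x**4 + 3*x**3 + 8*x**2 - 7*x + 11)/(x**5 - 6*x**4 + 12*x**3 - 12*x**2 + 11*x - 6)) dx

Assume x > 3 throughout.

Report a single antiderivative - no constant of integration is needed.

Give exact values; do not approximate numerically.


Answer: -5*log(x - 3) - log(x - 2) + 3*log(x - 1) - atan(x).


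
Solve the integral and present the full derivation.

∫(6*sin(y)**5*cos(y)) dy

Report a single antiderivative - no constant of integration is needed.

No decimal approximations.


Step 1. Substitute u = sin(y), turning ∫(6*sin(y)**5*cos(y)) dy into ∫(6*u**5) du: now ∫(6*u**5) du.
Step 2. Evaluate the standard form: now u**6.
Step 3. Substitute back u = sin(y): now sin(y)**6.
Answer: sin(y)**6.


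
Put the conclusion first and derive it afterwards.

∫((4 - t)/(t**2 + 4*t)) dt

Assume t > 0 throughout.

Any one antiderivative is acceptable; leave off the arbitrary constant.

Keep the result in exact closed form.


The answer is log(t) - 2*log(t + 4).
Step 1. Decompose ∫((4 - t)/(t**2 + 4*t)) dt by partial fractions, (4 - t)/(t**2 + 4*t) = -2/(t + 4) + 1/t: now ∫(1/t) dt + ∫(-2/(t + 4)) dt.
Step 2. Evaluate the standard form [assuming t > 0]: now log(t) + ∫(-2/(t + 4)) dt.
Step 3. Evaluate the standard form [assuming t > -4]: now log(t) - 2*log(t + 4).
Answer: log(t) - 2*log(t + 4).


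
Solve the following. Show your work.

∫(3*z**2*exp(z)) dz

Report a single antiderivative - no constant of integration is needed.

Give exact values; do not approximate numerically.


Step 1. Integrate ∫(3*z**2*exp(z)) dz by parts with u = z**2, dv = (3*exp(z)) dz, so v = 3*exp(z): now 3*z**2*exp(z) + ∫(-6*z*exp(z)) dz.
Step 2. Integrate ∫(-6*z*exp(z)) dz by parts with u = z, dv = (-6*exp(z)) dz, so v = -6*exp(z): now 3*z**2*exp(z) - 6*z*exp(z) + ∫(6*exp(z)) dz.
Step 3. Evaluate the standard form: now 3*z**2*exp(z) - 6*z*exp(z) + 6*exp(z).
Answer: 3*z**2*exp(z) - 6*z*exp(z) + 6*exp(z).


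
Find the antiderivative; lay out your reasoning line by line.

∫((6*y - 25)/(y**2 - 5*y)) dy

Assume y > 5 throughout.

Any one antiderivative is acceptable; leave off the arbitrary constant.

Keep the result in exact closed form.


Step 1. Decompose ∫((6*y - 25)/(y**2 - 5*y)) dy by partial fractions, (6*y - 25)/(y**2 - 5*y) = 1/(y - 5) + 5/y: now ∫(5/y) dy + ∫(1/(y - 5)) dy.
Step 2. Evaluate the standard form [assuming y > 0]: now 5*log(y) + ∫(1/(y - 5)) dy.
Step 3. Evaluate the standard form [assuming y > 5]: now 5*log(y) + log(y - 5).
Answer: 5*log(y) + log(y - 5).


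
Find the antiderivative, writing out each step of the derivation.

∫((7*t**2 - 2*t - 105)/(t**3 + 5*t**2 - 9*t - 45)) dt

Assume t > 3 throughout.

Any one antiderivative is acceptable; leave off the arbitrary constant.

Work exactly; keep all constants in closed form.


Step 1. Decompose ∫((7*t**2 - 2*t - 105)/(t**3 + 5*t**2 - 9*t - 45)) dt by partial fractions, (7*t**2 - 2*t - 105)/(t**3 + 5*t**2 - 9*t - 45) = 5/(t + 5) + 3/(t + 3) - 1/(t - 3): now ∫(-1/(t - 3)) dt + ∫(3/(t + 3)) dt + ∫(5/(t + 5)) dt.
Step 2. Evaluate the standard form [assuming t > -5]: now 5*log(t + 5) + ∫(-1/(t - 3)) dt + ∫(3/(t + 3)) dt.
Step 3. Evaluate the standard form [assuming t > 3]: now -log(t - 3) + 5*log(t + 5) + ∫(3/(t + 3)) dt.
Step 4. Evaluate the standard form [assuming t > -3]: now -log(t - 3) + 3*log(t + 3) + 5*log(t + 5).
Answer: -log(t - 3) + 3*log(t + 3) + 5*log(t + 5).


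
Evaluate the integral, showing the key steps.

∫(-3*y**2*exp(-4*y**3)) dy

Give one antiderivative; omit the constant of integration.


Step 1. Substitute u = y**3, turning ∫(-3*y**2*exp(-4*y**3)) dy into ∫(-exp(-4*u)) du: now ∫(-exp(-4*u)) du.
Step 2. Evaluate the standard form: now exp(-4*u)/4.
Step 3. Substitute back u = y**3: now exp(-4*y**3)/4.
Answer: exp(-4*y**3)/4.


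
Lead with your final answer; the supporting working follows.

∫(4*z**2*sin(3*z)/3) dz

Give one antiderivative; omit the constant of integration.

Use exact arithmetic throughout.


The answer is -4*z**2*cos(3*z)/9 + 8*z*sin(3*z)/27 + 8*cos(3*z)/81.
Step 1. Integrate ∫(4*z**2*sin(3*z)/3) dz by parts with u = z**2, dv = (4*sin(3*z)/3) dz, so v = -4*cos(3*z)/9: now -4*z**2*cos(3*z)/9 + ∫(8*z*cos(3*z)/9) dz.
Step 2. Integrate ∫(8*z*cos(3*z)/9) dz by parts with u = z, dv = (8*cos(3*z)/9) dz, so v = 8*sin(3*z)/27: now -4*z**2*cos(3*z)/9 + 8*z*sin(3*z)/27 + ∫(-8*sin(3*z)/27) dz.
Step 3. Evaluate the standard form: now -4*z**2*cos(3*z)/9 + 8*z*sin(3*z)/27 + 8*cos(3*z)/81.
Answer: -4*z**2*cos(3*z)/9 + 8*z*sin(3*z)/27 + 8*cos(3*z)/81.


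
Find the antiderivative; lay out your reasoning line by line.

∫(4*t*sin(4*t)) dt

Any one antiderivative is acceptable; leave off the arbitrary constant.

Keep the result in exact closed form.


Step 1. Integrate ∫(4*t*sin(4*t)) dt by parts with u = t, dv = (4*sin(4*t)) dt, so v = -cos(4*t): now -t*cos(4*t) + ∫(cos(4*t)) dt.
Step 2. Evaluate the standard form: now -t*cos(4*t) + sin(4*t)/4.
Answer: -t*cos(4*t) + sin(4*t)/4.


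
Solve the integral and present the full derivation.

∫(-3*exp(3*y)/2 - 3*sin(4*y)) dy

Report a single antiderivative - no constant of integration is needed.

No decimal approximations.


Step 1. Rewrite: now ∫(-3*exp(3*y)/2) dy + ∫(-3*sin(4*y)) dy.
Step 2. Evaluate the standard form: now 3*cos(4*y)/4 + ∫(-3*exp(3*y)/2) dy.
Step 3. Evaluate the standard form: now -exp(3*y)/2 + 3*cos(4*y)/4.
Answer: -exp(3*y)/2 + 3*cos(4*y)/4.


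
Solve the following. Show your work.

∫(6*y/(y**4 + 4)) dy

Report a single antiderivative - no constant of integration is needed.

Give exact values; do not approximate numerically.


Step 1. Substitute u = y**2, turning ∫(6*y/(y**4 + 4)) dy into ∫(3/(u**2 + 4)) du: now ∫(3/(u**2 + 4)) du.
Step 2. Evaluate the standard form: now 3*atan(u/2)/2.
Step 3. Substitute back u = y**2: now 3*atan(y**2/2)/2.
Answer: 3*atan(y**2/2)/2.


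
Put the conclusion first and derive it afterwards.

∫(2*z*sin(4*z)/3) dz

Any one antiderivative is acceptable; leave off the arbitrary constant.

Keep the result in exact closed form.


The answer is -z*cos(4*z)/6 + sin(4*z)/24.
Step 1. Integrate ∫(2*z*sin(4*z)/3) dz by parts with u = z, dv = (2*sin(4*z)/3) dz, so v = -cos(4*z)/6: now -z*cos(4*z)/6 + ∫(cos(4*z)/6) dz.
Step 2. Evaluate the standard form: now -z*cos(4*z)/6 + sin(4*z)/24.
Answer: -z*cos(4*z)/6 + sin(4*z)/24.


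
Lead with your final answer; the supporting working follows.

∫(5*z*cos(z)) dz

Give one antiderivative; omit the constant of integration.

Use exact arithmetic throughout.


The answer is 5*z*sin(z) + 5*cos(z).
Step 1. Integrate ∫(5*z*cos(z)) dz by parts with u = z, dv = (5*cos(z)) dz, so v = 5*sin(z): now 5*z*sin(z) + ∫(-5*sin(z)) dz.
Step 2. Evaluate the standard form: now 5*z*sin(z) + 5*cos(z).
Answer: 5*z*sin(z) + 5*cos(z).


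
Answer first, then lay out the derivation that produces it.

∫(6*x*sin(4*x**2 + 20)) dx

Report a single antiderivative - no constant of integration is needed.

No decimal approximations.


The answer is -3*cos(4*x**2 + 20)/4.
Step 1. Substitute u = x**2 + 5, turning ∫(6*x*sin(4*x**2 + 20)) dx into ∫(3*sin(4*u)) du: now ∫(3*sin(4*u)) du.
Step 2. Evaluate the standard form: now -3*cos(4*u)/4.
Step 3. Substitute back u = x**2 + 5: now -3*cos(4*x**2 + 20)/4.
Answer: -3*cos(4*x**2 + 20)/4.


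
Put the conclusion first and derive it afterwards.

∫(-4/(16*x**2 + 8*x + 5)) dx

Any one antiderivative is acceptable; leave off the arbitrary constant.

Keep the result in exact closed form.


The answer is -atan(2*x + 1/2)/2.
Step 1. Substitute u = 4*x + 1, turning ∫(-4/(16*x**2 + 8*x + 5)) dx into ∫(-1/(u**2 + 4)) du: now ∫(-1/(u**2 + 4)) du.
Step 2. Evaluate the standard form: now -atan(u/2)/2.
Step 3. Substitute back u = 4*x + 1: now -atan(2*x + 1/2)/2.
Answer: -atan(2*x + 1/2)/2.


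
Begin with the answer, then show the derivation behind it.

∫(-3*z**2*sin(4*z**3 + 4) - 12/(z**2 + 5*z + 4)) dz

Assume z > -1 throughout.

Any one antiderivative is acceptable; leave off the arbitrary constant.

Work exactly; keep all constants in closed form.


The answer is -4*log(z + 1) + 4*log(z + 4) + cos(4*z**3 + 4)/4.
Step 1. Rewrite: now ∫(-3*z**2*sin(4*z**3 + 4)) dz + ∫(-12/(z**2 + 5*z + 4)) dz.
Step 2. Substitute u = z**3 + 1, turning ∫(-3*z**2*sin(4*z**3 + 4)) dz into ∫(-sin(4*u)) du: now ∫(-12/(z**2 + 5*z + 4)) dz + ∫(-sin(4*u)) du.
Step 3. Evaluate the standard form: now cos(4*u)/4 + ∫(-12/(z**2 + 5*z + 4)) dz.
Step 4. Substitute back u = z**3 + 1: now cos(4*z**3 + 4)/4 + ∫(-12/(z**2 + 5*z + 4)) dz.
Step 5. Decompose ∫(-12/(z**2 + 5*z + 4)) dz by partial fractions, -12/(z**2 + 5*z + 4) = 4/(z + 4) - 4/(z + 1): now cos(4*z**3 + 4)/4 + ∫(-4/(z + 1)) dz + ∫(4/(z + 4)) dz.
Step 6. Evaluate the standard form [assuming z > -4]: now 4*log(z + 4) + cos(4*z**3 + 4)/4 + ∫(-4/(z + 1)) dz.
Step 7. Evaluate the standard form [assuming z > -1]: now -4*log(z + 1) + 4*log(z + 4) + cos(4*z**3 + 4)/4.
Answer: -4*log(z + 1) + 4*log(z + 4) + cos(4*z**3 + 4)/4.


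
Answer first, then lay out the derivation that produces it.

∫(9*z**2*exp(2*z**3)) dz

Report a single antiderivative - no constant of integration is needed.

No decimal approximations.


The answer is 3*exp(2*z**3)/2.
Step 1. Substitute u = z**3, turning ∫(9*z**2*exp(2*z**3)) dz into ∫(3*exp(2*u)) du: now ∫(3*exp(2*u)) du.
Step 2. Evaluate the standard form: now 3*exp(2*u)/2.
Step 3. Substitute back u = z**3: now 3*exp(2*z**3)/2.
Answer: 3*exp(2*z**3)/2.


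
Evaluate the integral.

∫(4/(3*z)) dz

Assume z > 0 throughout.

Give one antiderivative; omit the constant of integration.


Answer: 4*log(z)/3.


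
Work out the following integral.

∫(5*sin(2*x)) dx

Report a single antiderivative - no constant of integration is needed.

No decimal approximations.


Answer: -5*cos(2*x)/2.


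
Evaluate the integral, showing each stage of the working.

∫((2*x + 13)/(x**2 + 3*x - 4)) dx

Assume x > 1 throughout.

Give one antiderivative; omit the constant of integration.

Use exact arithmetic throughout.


Step 1. Decompose ∫((2*x + 13)/(x**2 + 3*x - 4)) dx by partial fractions, (2*x + 13)/(x**2 + 3*x - 4) = -1/(x + 4) + 3/(x - 1): now ∫(3/(x - 1)) dx + ∫(-1/(x + 4)) dx.
Step 2. Evaluate the standard form [assuming x > -4]: now -log(x + 4) + ∫(3/(x - 1)) dx.
Step 3. Evaluate the standard form [assuming x > 1]: now 3*log(x - 1) - log(x + 4).
Answer: 3*log(x - 1) - log(x + 4).


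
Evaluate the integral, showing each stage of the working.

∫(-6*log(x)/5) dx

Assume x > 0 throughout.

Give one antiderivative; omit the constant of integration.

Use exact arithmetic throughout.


Step 1. Integrate ∫(-6*log(x)/5) dx by parts with u = log(x), dv = (-6/5) dx, so v = -6*x/5 [assuming x > 0]: now -6*x*log(x)/5 + ∫(6/5) dx.
Step 2. Evaluate the standard form: now -6*x*log(x)/5 + 6*x/5.
Answer: -6*x*log(x)/5 + 6*x/5.


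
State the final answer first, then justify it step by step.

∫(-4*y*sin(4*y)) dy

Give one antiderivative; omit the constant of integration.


The answer is y*cos(4*y) - sin(4*y)/4.
Step 1. Integrate ∫(-4*y*sin(4*y)) dy by parts with u = y, dv = (-4*sin(4*y)) dy, so v = cos(4*y): now y*cos(4*y) + ∫(-cos(4*y)) dy.
Step 2. Evaluate the standard form: now y*cos(4*y) - sin(4*y)/4.
Answer: y*cos(4*y) - sin(4*y)/4.


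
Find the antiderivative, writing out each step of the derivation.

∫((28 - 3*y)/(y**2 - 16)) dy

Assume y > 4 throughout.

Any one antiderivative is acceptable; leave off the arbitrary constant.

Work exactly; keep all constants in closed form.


Step 1. Decompose ∫((28 - 3*y)/(y**2 - 16)) dy by partial fractions, (28 - 3*y)/(y**2 - 16) = -5/(y + 4) + 2/(y - 4): now ∫(2/(y - 4)) dy + ∫(-5/(y + 4)) dy.
Step 2. Evaluate the standard form [assuming y > 4]: now 2*log(y - 4) + ∫(-5/(y + 4)) dy.
Step 3. Evaluate the standard form [assuming y > -4]: now 2*log(y - 4) - 5*log(y + 4).
Answer: 2*log(y - 4) - 5*log(y + 4).


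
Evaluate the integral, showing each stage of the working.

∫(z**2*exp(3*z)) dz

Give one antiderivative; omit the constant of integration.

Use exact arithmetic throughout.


Step 1. Integrate ∫(z**2*exp(3*z)) dz by parts with u = z**2, dv = (exp(3*z)) dz, so v = exp(3*z)/3: now z**2*exp(3*z)/3 + ∫(-2*z*exp(3*z)/3) dz.
Step 2. Integrate ∫(-2*z*exp(3*z)/3) dz by parts with u = z, dv = (-2*exp(3*z)/3) dz, so v = -2*exp(3*z)/9: now z**2*exp(3*z)/3 - 2*z*exp(3*z)/9 + ∫(2*exp(3*z)/9) dz.
Step 3. Evaluate the standard form: now z**2*exp(3*z)/3 - 2*z*exp(3*z)/9 + 2*exp(3*z)/27.
Answer: z**2*exp(3*z)/3 - 2*z*exp(3*z)/9 + 2*exp(3*z)/27.


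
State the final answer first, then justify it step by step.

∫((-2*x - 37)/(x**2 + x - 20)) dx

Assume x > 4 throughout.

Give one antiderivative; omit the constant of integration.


The answer is -5*log(x - 4) + 3*log(x + 5).
Step 1. Decompose ∫((-2*x - 37)/(x**2 + x - 20)) dx by partial fractions, (-2*x - 37)/(x**2 + x - 20) = 3/(x + 5) - 5/(x - 4): now ∫(-5/(x - 4)) dx + ∫(3/(x + 5)) dx.
Step 2. Evaluate the standard form [assuming x > -5]: now 3*log(x + 5) + ∫(-5/(x - 4)) dx.
Step 3. Evaluate the standard form [assuming x > 4]: now -5*log(x - 4) + 3*log(x + 5).
Answer: -5*log(x - 4) + 3*log(x + 5).


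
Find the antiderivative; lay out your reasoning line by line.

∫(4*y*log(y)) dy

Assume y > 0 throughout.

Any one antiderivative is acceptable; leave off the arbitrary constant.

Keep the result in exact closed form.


Step 1. Integrate ∫(4*y*log(y)) dy by parts with u = log(y), dv = (4*y) dy, so v = 2*y**2 [assuming y > 0]: now 2*y**2*log(y) + ∫(-2*y) dy.
Step 2. Evaluate the standard form: now 2*y**2*log(y) - y**2.
Answer: 2*y**2*log(y) - y**2.


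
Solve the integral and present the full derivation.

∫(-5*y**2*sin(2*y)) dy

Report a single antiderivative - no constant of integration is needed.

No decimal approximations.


Step 1. Integrate ∫(-5*y**2*sin(2*y)) dy by parts with u = y**2, dv = (-5*sin(2*y)) dy, so v = 5*cos(2*y)/2: now 5*y**2*cos(2*y)/2 + ∫(-5*y*cos(2*y)) dy.
Step 2. Integrate ∫(-5*y*cos(2*y)) dy by parts with u = y, dv = (-5*cos(2*y)) dy, so v = -5*sin(2*y)/2: now 5*y**2*cos(2*y)/2 - 5*y*sin(2*y)/2 + ∫(5*sin(2*y)/2) dy.
Step 3. Evaluate the standard form: now 5*y**2*cos(2*y)/2 - 5*y*sin(2*y)/2 - 5*cos(2*y)/4.
Answer: 5*y**2*cos(2*y)/2 - 5*y*sin(2*y)/2 - 5*cos(2*y)/4.


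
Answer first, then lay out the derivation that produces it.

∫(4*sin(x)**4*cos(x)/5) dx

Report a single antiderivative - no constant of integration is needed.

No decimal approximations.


The answer is 4*sin(x)**5/25.
Step 1. Substitute u = sin(x), turning ∫(4*sin(x)**4*cos(x)/5) dx into ∫(4*u**4/5) du: now ∫(4*u**4/5) du.
Step 2. Evaluate the standard form: now 4*u**5/25.
Step 3. Substitute back u = sin(x): now 4*sin(x)**5/25.
Answer: 4*sin(x)**5/25.


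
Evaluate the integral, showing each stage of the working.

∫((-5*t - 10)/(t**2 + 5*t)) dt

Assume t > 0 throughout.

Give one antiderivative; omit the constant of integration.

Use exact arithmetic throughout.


Step 1. Decompose ∫((-5*t - 10)/(t**2 + 5*t)) dt by partial fractions, (-5*t - 10)/(t**2 + 5*t) = -3/(t + 5) - 2/t: now ∫(-2/t) dt + ∫(-3/(t + 5)) dt.
Step 2. Evaluate the standard form [assuming t > 0]: now -2*log(t) + ∫(-3/(t + 5)) dt.
Step 3. Evaluate the standard form [assuming t > -5]: now -2*log(t) - 3*log(t + 5).
Answer: -2*log(t) - 3*log(t + 5).


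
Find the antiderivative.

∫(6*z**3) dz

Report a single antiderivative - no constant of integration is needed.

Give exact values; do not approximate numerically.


Answer: 3*z**4/2.


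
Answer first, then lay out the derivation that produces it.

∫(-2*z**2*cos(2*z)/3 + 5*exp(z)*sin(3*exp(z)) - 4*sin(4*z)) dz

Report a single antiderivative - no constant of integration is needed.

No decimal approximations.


The answer is -z**2*sin(2*z)/3 - z*cos(2*z)/3 + sin(2*z)/6 + cos(4*z) - 5*cos(3*exp(z))/3.
Step 1. Rewrite: now ∫(-2*z**2*cos(2*z)/3) dz + ∫(5*exp(z)*sin(3*exp(z))) dz + ∫(-4*sin(4*z)) dz.
Step 2. Evaluate the standard form: now cos(4*z) + ∫(-2*z**2*cos(2*z)/3) dz + ∫(5*exp(z)*sin(3*exp(z))) dz.
Step 3. Substitute u = exp(z), turning ∫(5*exp(z)*sin(3*exp(z))) dz into ∫(5*sin(3*u)) du: now cos(4*z) + ∫(-2*z**2*cos(2*z)/3) dz + ∫(5*sin(3*u)) du.
Step 4. Evaluate the standard form: now -5*cos(3*u)/3 + cos(4*z) + ∫(-2*z**2*cos(2*z)/3) dz.
Step 5. Substitute back u = exp(z): now cos(4*z) - 5*cos(3*exp(z))/3 + ∫(-2*z**2*cos(2*z)/3) dz.
Step 6. Integrate ∫(-2*z**2*cos(2*z)/3) dz by parts with u = z**2, dv = (-2*cos(2*z)/3) dz, so v = -sin(2*z)/3: now -z**2*sin(2*z)/3 + cos(4*z) - 5*cos(3*exp(z))/3 + ∫(2*z*sin(2*z)/3) dz.
Step 7. Integrate ∫(2*z*sin(2*z)/3) dz by parts with u = z, dv = (2*sin(2*z)/3) dz, so v = -cos(2*z)/3: now -z**2*sin(2*z)/3 - z*cos(2*z)/3 + cos(4*z) - 5*cos(3*exp(z))/3 + ∫(cos(2*z)/3) dz.
Step 8. Evaluate the standard form: now -z**2*sin(2*z)/3 - z*cos(2*z)/3 + sin(2*z)/6 + cos(4*z) - 5*cos(3*exp(z))/3.
Answer: -z**2*sin(2*z)/3 - z*cos(2*z)/3 + sin(2*z)/6 + cos(4*z) - 5*cos(3*exp(z))/3.


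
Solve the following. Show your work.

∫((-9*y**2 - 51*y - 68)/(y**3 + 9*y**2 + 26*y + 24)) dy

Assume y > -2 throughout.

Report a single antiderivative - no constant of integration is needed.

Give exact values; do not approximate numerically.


Step 1. Decompose ∫((-9*y**2 - 51*y - 68)/(y**3 + 9*y**2 + 26*y + 24)) dy by partial fractions, (-9*y**2 - 51*y - 68)/(y**3 + 9*y**2 + 26*y + 24) = -4/(y + 4) - 4/(y + 3) - 1/(y + 2): now ∫(-1/(y + 2)) dy + ∫(-4/(y + 3)) dy + ∫(-4/(y + 4)) dy.
Step 2. Evaluate the standard form [assuming y > -4]: now -4*log(y + 4) + ∫(-1/(y + 2)) dy + ∫(-4/(y + 3)) dy.
Step 3. Evaluate the standard form [assuming y > -3]: now -4*log(y + 3) - 4*log(y + 4) + ∫(-1/(y + 2)) dy.
Step 4. Evaluate the standard form [assuming y > -2]: now -log(y + 2) - 4*log(y + 3) - 4*log(y + 4).
Answer: -log(y + 2) - 4*log(y + 3) - 4*log(y + 4).


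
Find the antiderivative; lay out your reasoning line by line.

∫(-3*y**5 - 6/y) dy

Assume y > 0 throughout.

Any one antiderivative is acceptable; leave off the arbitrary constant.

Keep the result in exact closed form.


Step 1. Rewrite: now ∫(-6/y) dy + ∫(-3*y**5) dy.
Step 2. Evaluate the standard form [assuming y > 0]: now -6*log(y) + ∫(-3*y**5) dy.
Step 3. Evaluate the standard form: now -y**6/2 - 6*log(y).
Answer: -y**6/2 - 6*log(y).


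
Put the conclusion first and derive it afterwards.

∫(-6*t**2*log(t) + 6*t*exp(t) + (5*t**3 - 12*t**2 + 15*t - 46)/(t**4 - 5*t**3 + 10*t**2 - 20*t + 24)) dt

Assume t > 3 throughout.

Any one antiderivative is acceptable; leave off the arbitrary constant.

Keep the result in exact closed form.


The answer is -2*t**3*log(t) + 2*t**3/3 + 6*t*exp(t) - 6*exp(t) + 2*log(t - 3) + 3*log(t - 2) + atan(t/2)/2.
Step 1. Rewrite: now ∫(6*t*exp(t)) dt + ∫(-6*t**2*log(t)) dt + ∫((5*t**3 - 12*t**2 + 15*t - 46)/(t**4 - 5*t**3 + 10*t**2 - 20*t + 24)) dt.
Step 2. Integrate ∫(6*t*exp(t)) dt by parts with u = t, dv = (6*exp(t)) dt, so v = 6*exp(t): now 6*t*exp(t) + ∫(-6*t**2*log(t)) dt + ∫((5*t**3 - 12*t**2 + 15*t - 46)/(t**4 - 5*t**3 + 10*t**2 - 20*t + 24)) dt + ∫(-6*exp(t)) dt.
Step 3. Evaluate the standard form: now 6*t*exp(t) - 6*exp(t) + ∫(-6*t**2*log(t)) dt + ∫((5*t**3 - 12*t**2 + 15*t - 46)/(t**4 - 5*t**3 + 10*t**2 - 20*t + 24)) dt.
Step 4. Integrate ∫(-6*t**2*log(t)) dt by parts with u = log(t), dv = (-6*t**2) dt, so v = -2*t**3 [assuming t > 0]: now -2*t**3*log(t) + 6*t*exp(t) - 6*exp(t) + ∫(2*t**2) dt + ∫((5*t**3 - 12*t**2 + 15*t - 46)/(t**4 - 5*t**3 + 10*t**2 - 20*t + 24)) dt.
Step 5. Evaluate the standard form: now -2*t**3*log(t) + 2*t**3/3 + 6*t*exp(t) - 6*exp(t) + ∫((5*t**3 - 12*t**2 + 15*t - 46)/(t**4 - 5*t**3 + 10*t**2 - 20*t + 24)) dt.
Step 6. Decompose ∫((5*t**3 - 12*t**2 + 15*t - 46)/(t**4 - 5*t**3 + 10*t**2 - 20*t + 24)) dt by partial fractions, (5*t**3 - 12*t**2 + 15*t - 46)/(t**4 - 5*t**3 + 10*t**2 - 20*t + 24) = 1/(t**2 + 4) + 3/(t - 2) + 2/(t - 3): now -2*t**3*log(t) + 2*t**3/3 + 6*t*exp(t) - 6*exp(t) + ∫(2/(t - 3)) dt + ∫(3/(t - 2)) dt + ∫(1/(t**2 + 4)) dt.
Step 7. Evaluate the standard form [assuming t > 2]: now -2*t**3*log(t) + 2*t**3/3 + 6*t*exp(t) - 6*exp(t) + 3*log(t - 2) + ∫(2/(t - 3)) dt + ∫(1/(t**2 + 4)) dt.
Step 8. Evaluate the standard form [assuming t > 3]: now -2*t**3*log(t) + 2*t**3/3 + 6*t*exp(t) - 6*exp(t) + 2*log(t - 3) + 3*log(t - 2) + ∫(1/(t**2 + 4)) dt.
Step 9. Evaluate the standard form: now -2*t**3*log(t) + 2*t**3/3 + 6*t*exp(t) - 6*exp(t) + 2*log(t - 3) + 3*log(t - 2) + atan(t/2)/2.
Answer: -2*t**3*log(t) + 2*t**3/3 + 6*t*exp(t) - 6*exp(t) + 2*log(t - 3) + 3*log(t - 2) + atan(t/2)/2.
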